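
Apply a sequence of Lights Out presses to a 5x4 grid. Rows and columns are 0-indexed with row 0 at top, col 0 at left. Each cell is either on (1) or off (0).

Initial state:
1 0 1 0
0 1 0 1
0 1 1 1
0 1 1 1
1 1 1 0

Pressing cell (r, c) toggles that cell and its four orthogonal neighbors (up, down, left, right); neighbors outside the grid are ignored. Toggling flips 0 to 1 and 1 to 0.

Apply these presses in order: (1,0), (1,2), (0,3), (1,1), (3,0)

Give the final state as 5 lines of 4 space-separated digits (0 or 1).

Answer: 0 1 1 1
0 0 0 1
0 0 0 1
1 0 1 1
0 1 1 0

Derivation:
After press 1 at (1,0):
0 0 1 0
1 0 0 1
1 1 1 1
0 1 1 1
1 1 1 0

After press 2 at (1,2):
0 0 0 0
1 1 1 0
1 1 0 1
0 1 1 1
1 1 1 0

After press 3 at (0,3):
0 0 1 1
1 1 1 1
1 1 0 1
0 1 1 1
1 1 1 0

After press 4 at (1,1):
0 1 1 1
0 0 0 1
1 0 0 1
0 1 1 1
1 1 1 0

After press 5 at (3,0):
0 1 1 1
0 0 0 1
0 0 0 1
1 0 1 1
0 1 1 0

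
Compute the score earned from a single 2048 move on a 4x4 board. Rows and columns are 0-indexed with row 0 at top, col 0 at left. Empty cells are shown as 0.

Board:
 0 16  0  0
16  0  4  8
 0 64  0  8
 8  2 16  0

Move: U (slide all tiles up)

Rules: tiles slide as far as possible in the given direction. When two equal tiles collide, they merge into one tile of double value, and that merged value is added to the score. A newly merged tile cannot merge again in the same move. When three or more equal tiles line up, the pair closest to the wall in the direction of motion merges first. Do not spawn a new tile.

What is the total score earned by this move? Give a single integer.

Slide up:
col 0: [0, 16, 0, 8] -> [16, 8, 0, 0]  score +0 (running 0)
col 1: [16, 0, 64, 2] -> [16, 64, 2, 0]  score +0 (running 0)
col 2: [0, 4, 0, 16] -> [4, 16, 0, 0]  score +0 (running 0)
col 3: [0, 8, 8, 0] -> [16, 0, 0, 0]  score +16 (running 16)
Board after move:
16 16  4 16
 8 64 16  0
 0  2  0  0
 0  0  0  0

Answer: 16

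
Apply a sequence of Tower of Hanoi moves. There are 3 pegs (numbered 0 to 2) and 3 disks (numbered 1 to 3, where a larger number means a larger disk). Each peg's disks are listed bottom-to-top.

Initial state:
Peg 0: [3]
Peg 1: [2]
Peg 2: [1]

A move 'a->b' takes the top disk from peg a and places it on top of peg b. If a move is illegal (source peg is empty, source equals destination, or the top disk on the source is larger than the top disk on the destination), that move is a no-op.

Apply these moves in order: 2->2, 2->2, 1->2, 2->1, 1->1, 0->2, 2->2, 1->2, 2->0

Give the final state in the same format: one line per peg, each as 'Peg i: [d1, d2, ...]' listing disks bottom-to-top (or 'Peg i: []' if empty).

After move 1 (2->2):
Peg 0: [3]
Peg 1: [2]
Peg 2: [1]

After move 2 (2->2):
Peg 0: [3]
Peg 1: [2]
Peg 2: [1]

After move 3 (1->2):
Peg 0: [3]
Peg 1: [2]
Peg 2: [1]

After move 4 (2->1):
Peg 0: [3]
Peg 1: [2, 1]
Peg 2: []

After move 5 (1->1):
Peg 0: [3]
Peg 1: [2, 1]
Peg 2: []

After move 6 (0->2):
Peg 0: []
Peg 1: [2, 1]
Peg 2: [3]

After move 7 (2->2):
Peg 0: []
Peg 1: [2, 1]
Peg 2: [3]

After move 8 (1->2):
Peg 0: []
Peg 1: [2]
Peg 2: [3, 1]

After move 9 (2->0):
Peg 0: [1]
Peg 1: [2]
Peg 2: [3]

Answer: Peg 0: [1]
Peg 1: [2]
Peg 2: [3]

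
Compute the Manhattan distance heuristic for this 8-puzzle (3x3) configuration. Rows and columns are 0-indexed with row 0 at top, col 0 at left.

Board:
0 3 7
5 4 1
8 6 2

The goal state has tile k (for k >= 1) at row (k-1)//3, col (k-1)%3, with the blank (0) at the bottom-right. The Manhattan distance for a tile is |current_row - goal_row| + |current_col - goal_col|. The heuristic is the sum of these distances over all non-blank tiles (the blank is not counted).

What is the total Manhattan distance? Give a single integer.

Tile 3: at (0,1), goal (0,2), distance |0-0|+|1-2| = 1
Tile 7: at (0,2), goal (2,0), distance |0-2|+|2-0| = 4
Tile 5: at (1,0), goal (1,1), distance |1-1|+|0-1| = 1
Tile 4: at (1,1), goal (1,0), distance |1-1|+|1-0| = 1
Tile 1: at (1,2), goal (0,0), distance |1-0|+|2-0| = 3
Tile 8: at (2,0), goal (2,1), distance |2-2|+|0-1| = 1
Tile 6: at (2,1), goal (1,2), distance |2-1|+|1-2| = 2
Tile 2: at (2,2), goal (0,1), distance |2-0|+|2-1| = 3
Sum: 1 + 4 + 1 + 1 + 3 + 1 + 2 + 3 = 16

Answer: 16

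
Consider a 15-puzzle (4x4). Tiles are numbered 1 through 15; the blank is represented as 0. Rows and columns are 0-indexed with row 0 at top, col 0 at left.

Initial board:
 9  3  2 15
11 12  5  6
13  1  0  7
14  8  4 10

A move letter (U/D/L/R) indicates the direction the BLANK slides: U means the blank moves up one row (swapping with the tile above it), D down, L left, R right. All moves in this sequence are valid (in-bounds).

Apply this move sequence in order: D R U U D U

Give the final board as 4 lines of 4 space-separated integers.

Answer:  9  3  2 15
11 12  5  0
13  1  4  6
14  8 10  7

Derivation:
After move 1 (D):
 9  3  2 15
11 12  5  6
13  1  4  7
14  8  0 10

After move 2 (R):
 9  3  2 15
11 12  5  6
13  1  4  7
14  8 10  0

After move 3 (U):
 9  3  2 15
11 12  5  6
13  1  4  0
14  8 10  7

After move 4 (U):
 9  3  2 15
11 12  5  0
13  1  4  6
14  8 10  7

After move 5 (D):
 9  3  2 15
11 12  5  6
13  1  4  0
14  8 10  7

After move 6 (U):
 9  3  2 15
11 12  5  0
13  1  4  6
14  8 10  7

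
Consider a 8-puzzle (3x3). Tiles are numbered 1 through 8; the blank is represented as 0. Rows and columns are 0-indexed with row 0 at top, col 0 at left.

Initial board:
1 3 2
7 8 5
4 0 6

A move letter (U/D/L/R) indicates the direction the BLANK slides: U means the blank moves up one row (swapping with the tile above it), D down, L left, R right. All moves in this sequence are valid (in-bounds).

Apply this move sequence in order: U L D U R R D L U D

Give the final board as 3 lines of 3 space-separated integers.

Answer: 1 3 2
7 5 6
4 0 8

Derivation:
After move 1 (U):
1 3 2
7 0 5
4 8 6

After move 2 (L):
1 3 2
0 7 5
4 8 6

After move 3 (D):
1 3 2
4 7 5
0 8 6

After move 4 (U):
1 3 2
0 7 5
4 8 6

After move 5 (R):
1 3 2
7 0 5
4 8 6

After move 6 (R):
1 3 2
7 5 0
4 8 6

After move 7 (D):
1 3 2
7 5 6
4 8 0

After move 8 (L):
1 3 2
7 5 6
4 0 8

After move 9 (U):
1 3 2
7 0 6
4 5 8

After move 10 (D):
1 3 2
7 5 6
4 0 8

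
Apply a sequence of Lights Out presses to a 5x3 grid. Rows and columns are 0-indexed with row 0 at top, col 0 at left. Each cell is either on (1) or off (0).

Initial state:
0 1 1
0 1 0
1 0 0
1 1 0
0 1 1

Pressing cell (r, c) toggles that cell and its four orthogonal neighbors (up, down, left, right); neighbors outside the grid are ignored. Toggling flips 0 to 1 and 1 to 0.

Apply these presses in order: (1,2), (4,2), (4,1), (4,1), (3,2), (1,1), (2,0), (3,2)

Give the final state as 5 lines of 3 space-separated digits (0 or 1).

Answer: 0 0 0
0 1 0
0 0 1
0 1 1
0 0 0

Derivation:
After press 1 at (1,2):
0 1 0
0 0 1
1 0 1
1 1 0
0 1 1

After press 2 at (4,2):
0 1 0
0 0 1
1 0 1
1 1 1
0 0 0

After press 3 at (4,1):
0 1 0
0 0 1
1 0 1
1 0 1
1 1 1

After press 4 at (4,1):
0 1 0
0 0 1
1 0 1
1 1 1
0 0 0

After press 5 at (3,2):
0 1 0
0 0 1
1 0 0
1 0 0
0 0 1

After press 6 at (1,1):
0 0 0
1 1 0
1 1 0
1 0 0
0 0 1

After press 7 at (2,0):
0 0 0
0 1 0
0 0 0
0 0 0
0 0 1

After press 8 at (3,2):
0 0 0
0 1 0
0 0 1
0 1 1
0 0 0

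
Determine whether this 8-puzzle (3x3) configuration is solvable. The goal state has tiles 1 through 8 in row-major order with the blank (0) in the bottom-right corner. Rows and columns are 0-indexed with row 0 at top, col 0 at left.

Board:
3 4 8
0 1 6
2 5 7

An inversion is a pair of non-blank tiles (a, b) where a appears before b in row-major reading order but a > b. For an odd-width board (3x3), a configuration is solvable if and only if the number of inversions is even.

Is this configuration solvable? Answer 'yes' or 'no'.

Inversions (pairs i<j in row-major order where tile[i] > tile[j] > 0): 11
11 is odd, so the puzzle is not solvable.

Answer: no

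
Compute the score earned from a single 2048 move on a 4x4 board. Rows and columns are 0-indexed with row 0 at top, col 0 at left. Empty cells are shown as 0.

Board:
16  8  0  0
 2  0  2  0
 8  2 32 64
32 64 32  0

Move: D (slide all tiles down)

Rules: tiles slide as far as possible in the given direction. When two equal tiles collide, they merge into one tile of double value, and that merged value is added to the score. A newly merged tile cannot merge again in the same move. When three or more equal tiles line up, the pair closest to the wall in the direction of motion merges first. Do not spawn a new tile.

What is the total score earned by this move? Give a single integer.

Slide down:
col 0: [16, 2, 8, 32] -> [16, 2, 8, 32]  score +0 (running 0)
col 1: [8, 0, 2, 64] -> [0, 8, 2, 64]  score +0 (running 0)
col 2: [0, 2, 32, 32] -> [0, 0, 2, 64]  score +64 (running 64)
col 3: [0, 0, 64, 0] -> [0, 0, 0, 64]  score +0 (running 64)
Board after move:
16  0  0  0
 2  8  0  0
 8  2  2  0
32 64 64 64

Answer: 64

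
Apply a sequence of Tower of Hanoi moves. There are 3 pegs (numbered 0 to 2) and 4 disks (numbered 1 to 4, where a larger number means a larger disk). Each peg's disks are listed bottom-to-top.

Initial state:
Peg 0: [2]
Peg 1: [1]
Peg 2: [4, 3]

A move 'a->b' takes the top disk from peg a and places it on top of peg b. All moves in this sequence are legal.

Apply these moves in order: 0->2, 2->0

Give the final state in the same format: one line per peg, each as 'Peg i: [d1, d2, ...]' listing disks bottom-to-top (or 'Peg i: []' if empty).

After move 1 (0->2):
Peg 0: []
Peg 1: [1]
Peg 2: [4, 3, 2]

After move 2 (2->0):
Peg 0: [2]
Peg 1: [1]
Peg 2: [4, 3]

Answer: Peg 0: [2]
Peg 1: [1]
Peg 2: [4, 3]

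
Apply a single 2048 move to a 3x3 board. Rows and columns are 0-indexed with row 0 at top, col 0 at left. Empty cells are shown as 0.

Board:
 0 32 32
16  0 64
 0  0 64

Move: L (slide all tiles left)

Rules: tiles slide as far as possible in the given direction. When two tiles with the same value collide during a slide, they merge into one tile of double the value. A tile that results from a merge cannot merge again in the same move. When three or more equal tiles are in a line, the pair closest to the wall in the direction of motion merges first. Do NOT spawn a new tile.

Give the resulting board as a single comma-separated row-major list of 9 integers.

Slide left:
row 0: [0, 32, 32] -> [64, 0, 0]
row 1: [16, 0, 64] -> [16, 64, 0]
row 2: [0, 0, 64] -> [64, 0, 0]

Answer: 64, 0, 0, 16, 64, 0, 64, 0, 0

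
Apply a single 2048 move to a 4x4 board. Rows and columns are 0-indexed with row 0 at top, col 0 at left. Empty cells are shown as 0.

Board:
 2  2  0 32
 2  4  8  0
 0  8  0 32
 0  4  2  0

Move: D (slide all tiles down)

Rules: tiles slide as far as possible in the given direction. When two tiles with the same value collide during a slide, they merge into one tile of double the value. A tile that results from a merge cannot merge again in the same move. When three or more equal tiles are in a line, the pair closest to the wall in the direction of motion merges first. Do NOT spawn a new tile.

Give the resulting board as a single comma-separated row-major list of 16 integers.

Answer: 0, 2, 0, 0, 0, 4, 0, 0, 0, 8, 8, 0, 4, 4, 2, 64

Derivation:
Slide down:
col 0: [2, 2, 0, 0] -> [0, 0, 0, 4]
col 1: [2, 4, 8, 4] -> [2, 4, 8, 4]
col 2: [0, 8, 0, 2] -> [0, 0, 8, 2]
col 3: [32, 0, 32, 0] -> [0, 0, 0, 64]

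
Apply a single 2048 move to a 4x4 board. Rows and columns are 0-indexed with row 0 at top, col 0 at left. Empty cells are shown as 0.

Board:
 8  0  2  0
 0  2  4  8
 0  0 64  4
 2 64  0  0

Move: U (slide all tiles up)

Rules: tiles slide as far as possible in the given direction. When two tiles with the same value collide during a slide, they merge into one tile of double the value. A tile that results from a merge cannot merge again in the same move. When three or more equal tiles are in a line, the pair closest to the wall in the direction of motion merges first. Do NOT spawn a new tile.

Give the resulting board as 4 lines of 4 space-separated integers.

Answer:  8  2  2  8
 2 64  4  4
 0  0 64  0
 0  0  0  0

Derivation:
Slide up:
col 0: [8, 0, 0, 2] -> [8, 2, 0, 0]
col 1: [0, 2, 0, 64] -> [2, 64, 0, 0]
col 2: [2, 4, 64, 0] -> [2, 4, 64, 0]
col 3: [0, 8, 4, 0] -> [8, 4, 0, 0]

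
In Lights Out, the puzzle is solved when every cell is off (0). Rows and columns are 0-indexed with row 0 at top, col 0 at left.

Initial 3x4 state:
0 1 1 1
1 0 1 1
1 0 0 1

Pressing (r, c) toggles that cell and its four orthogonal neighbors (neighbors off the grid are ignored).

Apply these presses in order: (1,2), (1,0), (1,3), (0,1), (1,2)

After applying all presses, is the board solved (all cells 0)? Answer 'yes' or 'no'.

After press 1 at (1,2):
0 1 0 1
1 1 0 0
1 0 1 1

After press 2 at (1,0):
1 1 0 1
0 0 0 0
0 0 1 1

After press 3 at (1,3):
1 1 0 0
0 0 1 1
0 0 1 0

After press 4 at (0,1):
0 0 1 0
0 1 1 1
0 0 1 0

After press 5 at (1,2):
0 0 0 0
0 0 0 0
0 0 0 0

Lights still on: 0

Answer: yes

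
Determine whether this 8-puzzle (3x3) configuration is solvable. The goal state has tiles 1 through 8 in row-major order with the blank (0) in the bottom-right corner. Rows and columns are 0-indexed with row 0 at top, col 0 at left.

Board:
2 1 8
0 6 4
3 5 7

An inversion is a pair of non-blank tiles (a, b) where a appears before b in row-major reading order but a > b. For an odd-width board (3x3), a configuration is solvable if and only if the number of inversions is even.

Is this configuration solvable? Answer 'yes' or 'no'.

Answer: yes

Derivation:
Inversions (pairs i<j in row-major order where tile[i] > tile[j] > 0): 10
10 is even, so the puzzle is solvable.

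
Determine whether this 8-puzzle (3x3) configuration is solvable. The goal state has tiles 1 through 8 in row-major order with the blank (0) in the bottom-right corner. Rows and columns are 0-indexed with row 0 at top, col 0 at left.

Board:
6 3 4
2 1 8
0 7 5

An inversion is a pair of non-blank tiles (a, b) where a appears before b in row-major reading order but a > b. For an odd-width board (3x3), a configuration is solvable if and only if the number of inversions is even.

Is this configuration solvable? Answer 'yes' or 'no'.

Inversions (pairs i<j in row-major order where tile[i] > tile[j] > 0): 13
13 is odd, so the puzzle is not solvable.

Answer: no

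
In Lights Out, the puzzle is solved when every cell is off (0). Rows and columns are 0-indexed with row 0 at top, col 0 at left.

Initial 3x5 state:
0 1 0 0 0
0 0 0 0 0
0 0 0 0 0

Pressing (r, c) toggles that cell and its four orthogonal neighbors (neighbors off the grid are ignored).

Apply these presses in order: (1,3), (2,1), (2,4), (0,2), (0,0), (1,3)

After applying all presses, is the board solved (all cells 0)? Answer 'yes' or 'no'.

Answer: no

Derivation:
After press 1 at (1,3):
0 1 0 1 0
0 0 1 1 1
0 0 0 1 0

After press 2 at (2,1):
0 1 0 1 0
0 1 1 1 1
1 1 1 1 0

After press 3 at (2,4):
0 1 0 1 0
0 1 1 1 0
1 1 1 0 1

After press 4 at (0,2):
0 0 1 0 0
0 1 0 1 0
1 1 1 0 1

After press 5 at (0,0):
1 1 1 0 0
1 1 0 1 0
1 1 1 0 1

After press 6 at (1,3):
1 1 1 1 0
1 1 1 0 1
1 1 1 1 1

Lights still on: 13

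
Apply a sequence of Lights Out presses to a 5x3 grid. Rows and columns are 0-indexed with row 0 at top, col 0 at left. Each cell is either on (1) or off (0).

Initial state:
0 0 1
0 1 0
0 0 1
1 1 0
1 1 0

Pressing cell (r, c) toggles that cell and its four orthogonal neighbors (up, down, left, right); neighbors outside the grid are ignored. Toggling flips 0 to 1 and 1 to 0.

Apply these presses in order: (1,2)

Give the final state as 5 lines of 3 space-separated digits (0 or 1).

After press 1 at (1,2):
0 0 0
0 0 1
0 0 0
1 1 0
1 1 0

Answer: 0 0 0
0 0 1
0 0 0
1 1 0
1 1 0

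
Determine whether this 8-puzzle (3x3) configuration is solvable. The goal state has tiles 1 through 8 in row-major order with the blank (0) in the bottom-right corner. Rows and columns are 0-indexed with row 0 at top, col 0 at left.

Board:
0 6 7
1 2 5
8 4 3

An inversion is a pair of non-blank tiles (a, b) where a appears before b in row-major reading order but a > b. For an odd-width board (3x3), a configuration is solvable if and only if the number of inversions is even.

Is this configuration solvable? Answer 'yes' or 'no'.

Answer: no

Derivation:
Inversions (pairs i<j in row-major order where tile[i] > tile[j] > 0): 15
15 is odd, so the puzzle is not solvable.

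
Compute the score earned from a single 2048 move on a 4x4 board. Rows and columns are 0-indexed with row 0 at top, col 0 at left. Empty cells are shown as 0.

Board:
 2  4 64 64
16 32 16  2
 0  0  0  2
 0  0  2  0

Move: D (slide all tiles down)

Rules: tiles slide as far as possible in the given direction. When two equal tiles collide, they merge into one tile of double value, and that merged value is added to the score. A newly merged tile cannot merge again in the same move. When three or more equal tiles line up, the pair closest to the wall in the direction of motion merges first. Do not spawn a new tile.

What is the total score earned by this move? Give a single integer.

Answer: 4

Derivation:
Slide down:
col 0: [2, 16, 0, 0] -> [0, 0, 2, 16]  score +0 (running 0)
col 1: [4, 32, 0, 0] -> [0, 0, 4, 32]  score +0 (running 0)
col 2: [64, 16, 0, 2] -> [0, 64, 16, 2]  score +0 (running 0)
col 3: [64, 2, 2, 0] -> [0, 0, 64, 4]  score +4 (running 4)
Board after move:
 0  0  0  0
 0  0 64  0
 2  4 16 64
16 32  2  4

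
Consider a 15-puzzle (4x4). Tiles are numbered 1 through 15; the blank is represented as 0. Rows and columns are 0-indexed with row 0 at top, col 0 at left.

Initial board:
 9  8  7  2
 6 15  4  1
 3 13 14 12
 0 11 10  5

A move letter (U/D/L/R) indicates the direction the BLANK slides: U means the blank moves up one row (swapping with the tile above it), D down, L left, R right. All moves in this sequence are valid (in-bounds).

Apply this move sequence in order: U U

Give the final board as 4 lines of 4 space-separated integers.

Answer:  9  8  7  2
 0 15  4  1
 6 13 14 12
 3 11 10  5

Derivation:
After move 1 (U):
 9  8  7  2
 6 15  4  1
 0 13 14 12
 3 11 10  5

After move 2 (U):
 9  8  7  2
 0 15  4  1
 6 13 14 12
 3 11 10  5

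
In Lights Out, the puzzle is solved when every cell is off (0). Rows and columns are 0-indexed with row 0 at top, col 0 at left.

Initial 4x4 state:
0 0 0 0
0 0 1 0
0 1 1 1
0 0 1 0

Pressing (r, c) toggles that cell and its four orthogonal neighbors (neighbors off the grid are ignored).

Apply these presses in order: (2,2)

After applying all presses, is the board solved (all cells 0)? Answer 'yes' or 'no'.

After press 1 at (2,2):
0 0 0 0
0 0 0 0
0 0 0 0
0 0 0 0

Lights still on: 0

Answer: yes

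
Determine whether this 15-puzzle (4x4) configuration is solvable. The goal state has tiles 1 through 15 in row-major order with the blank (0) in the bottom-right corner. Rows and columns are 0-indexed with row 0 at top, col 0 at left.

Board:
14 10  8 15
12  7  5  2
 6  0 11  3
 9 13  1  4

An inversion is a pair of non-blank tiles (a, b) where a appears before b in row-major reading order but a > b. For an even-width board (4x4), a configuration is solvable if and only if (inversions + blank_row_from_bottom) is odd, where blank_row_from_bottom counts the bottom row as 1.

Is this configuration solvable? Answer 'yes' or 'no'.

Inversions: 72
Blank is in row 2 (0-indexed from top), which is row 2 counting from the bottom (bottom = 1).
72 + 2 = 74, which is even, so the puzzle is not solvable.

Answer: no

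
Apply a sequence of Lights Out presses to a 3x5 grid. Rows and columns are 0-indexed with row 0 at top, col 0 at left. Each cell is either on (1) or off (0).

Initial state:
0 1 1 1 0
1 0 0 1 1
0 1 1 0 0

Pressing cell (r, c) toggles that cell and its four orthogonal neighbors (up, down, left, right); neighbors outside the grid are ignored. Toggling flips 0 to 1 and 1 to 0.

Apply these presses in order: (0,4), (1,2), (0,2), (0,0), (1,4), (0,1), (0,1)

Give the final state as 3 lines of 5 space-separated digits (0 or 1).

Answer: 1 1 1 1 0
0 1 0 1 1
0 1 0 0 1

Derivation:
After press 1 at (0,4):
0 1 1 0 1
1 0 0 1 0
0 1 1 0 0

After press 2 at (1,2):
0 1 0 0 1
1 1 1 0 0
0 1 0 0 0

After press 3 at (0,2):
0 0 1 1 1
1 1 0 0 0
0 1 0 0 0

After press 4 at (0,0):
1 1 1 1 1
0 1 0 0 0
0 1 0 0 0

After press 5 at (1,4):
1 1 1 1 0
0 1 0 1 1
0 1 0 0 1

After press 6 at (0,1):
0 0 0 1 0
0 0 0 1 1
0 1 0 0 1

After press 7 at (0,1):
1 1 1 1 0
0 1 0 1 1
0 1 0 0 1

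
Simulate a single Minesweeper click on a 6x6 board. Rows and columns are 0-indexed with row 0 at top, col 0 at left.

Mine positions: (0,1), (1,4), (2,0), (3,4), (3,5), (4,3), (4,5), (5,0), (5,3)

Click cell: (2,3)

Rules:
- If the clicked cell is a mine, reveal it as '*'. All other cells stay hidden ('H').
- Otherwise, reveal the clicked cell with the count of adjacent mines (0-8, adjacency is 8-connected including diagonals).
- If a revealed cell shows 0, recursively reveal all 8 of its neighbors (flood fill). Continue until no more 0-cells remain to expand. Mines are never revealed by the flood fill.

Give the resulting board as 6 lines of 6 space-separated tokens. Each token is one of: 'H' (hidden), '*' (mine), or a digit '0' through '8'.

H H H H H H
H H H H H H
H H H 2 H H
H H H H H H
H H H H H H
H H H H H H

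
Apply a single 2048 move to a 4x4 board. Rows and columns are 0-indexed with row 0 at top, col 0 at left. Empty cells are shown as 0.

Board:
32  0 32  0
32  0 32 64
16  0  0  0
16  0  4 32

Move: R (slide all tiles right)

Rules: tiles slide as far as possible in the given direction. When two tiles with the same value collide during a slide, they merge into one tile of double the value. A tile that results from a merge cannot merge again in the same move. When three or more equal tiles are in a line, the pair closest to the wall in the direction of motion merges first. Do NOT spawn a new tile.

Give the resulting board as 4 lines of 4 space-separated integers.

Answer:  0  0  0 64
 0  0 64 64
 0  0  0 16
 0 16  4 32

Derivation:
Slide right:
row 0: [32, 0, 32, 0] -> [0, 0, 0, 64]
row 1: [32, 0, 32, 64] -> [0, 0, 64, 64]
row 2: [16, 0, 0, 0] -> [0, 0, 0, 16]
row 3: [16, 0, 4, 32] -> [0, 16, 4, 32]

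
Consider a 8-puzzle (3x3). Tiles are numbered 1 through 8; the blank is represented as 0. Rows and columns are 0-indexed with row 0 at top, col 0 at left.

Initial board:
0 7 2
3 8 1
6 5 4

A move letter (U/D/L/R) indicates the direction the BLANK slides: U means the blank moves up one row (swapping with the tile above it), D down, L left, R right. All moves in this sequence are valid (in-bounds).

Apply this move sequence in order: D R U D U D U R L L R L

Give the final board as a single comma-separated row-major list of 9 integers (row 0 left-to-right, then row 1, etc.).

Answer: 0, 3, 2, 8, 7, 1, 6, 5, 4

Derivation:
After move 1 (D):
3 7 2
0 8 1
6 5 4

After move 2 (R):
3 7 2
8 0 1
6 5 4

After move 3 (U):
3 0 2
8 7 1
6 5 4

After move 4 (D):
3 7 2
8 0 1
6 5 4

After move 5 (U):
3 0 2
8 7 1
6 5 4

After move 6 (D):
3 7 2
8 0 1
6 5 4

After move 7 (U):
3 0 2
8 7 1
6 5 4

After move 8 (R):
3 2 0
8 7 1
6 5 4

After move 9 (L):
3 0 2
8 7 1
6 5 4

After move 10 (L):
0 3 2
8 7 1
6 5 4

After move 11 (R):
3 0 2
8 7 1
6 5 4

After move 12 (L):
0 3 2
8 7 1
6 5 4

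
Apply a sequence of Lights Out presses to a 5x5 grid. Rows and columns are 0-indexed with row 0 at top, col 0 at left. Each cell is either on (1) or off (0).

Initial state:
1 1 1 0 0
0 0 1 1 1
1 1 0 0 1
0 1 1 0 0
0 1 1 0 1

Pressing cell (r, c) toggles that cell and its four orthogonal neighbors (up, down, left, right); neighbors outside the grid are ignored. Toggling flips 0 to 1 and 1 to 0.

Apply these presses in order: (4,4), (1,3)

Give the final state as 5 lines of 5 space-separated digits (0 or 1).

Answer: 1 1 1 1 0
0 0 0 0 0
1 1 0 1 1
0 1 1 0 1
0 1 1 1 0

Derivation:
After press 1 at (4,4):
1 1 1 0 0
0 0 1 1 1
1 1 0 0 1
0 1 1 0 1
0 1 1 1 0

After press 2 at (1,3):
1 1 1 1 0
0 0 0 0 0
1 1 0 1 1
0 1 1 0 1
0 1 1 1 0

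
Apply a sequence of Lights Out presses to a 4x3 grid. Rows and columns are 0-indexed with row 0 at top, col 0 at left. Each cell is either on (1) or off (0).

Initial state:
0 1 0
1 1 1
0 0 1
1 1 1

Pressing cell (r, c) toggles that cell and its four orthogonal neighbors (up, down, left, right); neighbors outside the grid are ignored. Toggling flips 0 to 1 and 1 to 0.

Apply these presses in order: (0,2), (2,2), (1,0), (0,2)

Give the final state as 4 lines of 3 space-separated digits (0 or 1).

Answer: 1 1 0
0 0 0
1 1 0
1 1 0

Derivation:
After press 1 at (0,2):
0 0 1
1 1 0
0 0 1
1 1 1

After press 2 at (2,2):
0 0 1
1 1 1
0 1 0
1 1 0

After press 3 at (1,0):
1 0 1
0 0 1
1 1 0
1 1 0

After press 4 at (0,2):
1 1 0
0 0 0
1 1 0
1 1 0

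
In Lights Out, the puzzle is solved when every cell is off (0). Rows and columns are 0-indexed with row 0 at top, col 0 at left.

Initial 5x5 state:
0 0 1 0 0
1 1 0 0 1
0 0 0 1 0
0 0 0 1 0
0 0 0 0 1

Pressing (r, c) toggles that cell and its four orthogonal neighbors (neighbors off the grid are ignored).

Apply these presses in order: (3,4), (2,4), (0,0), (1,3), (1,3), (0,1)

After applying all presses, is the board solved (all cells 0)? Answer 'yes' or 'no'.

After press 1 at (3,4):
0 0 1 0 0
1 1 0 0 1
0 0 0 1 1
0 0 0 0 1
0 0 0 0 0

After press 2 at (2,4):
0 0 1 0 0
1 1 0 0 0
0 0 0 0 0
0 0 0 0 0
0 0 0 0 0

After press 3 at (0,0):
1 1 1 0 0
0 1 0 0 0
0 0 0 0 0
0 0 0 0 0
0 0 0 0 0

After press 4 at (1,3):
1 1 1 1 0
0 1 1 1 1
0 0 0 1 0
0 0 0 0 0
0 0 0 0 0

After press 5 at (1,3):
1 1 1 0 0
0 1 0 0 0
0 0 0 0 0
0 0 0 0 0
0 0 0 0 0

After press 6 at (0,1):
0 0 0 0 0
0 0 0 0 0
0 0 0 0 0
0 0 0 0 0
0 0 0 0 0

Lights still on: 0

Answer: yes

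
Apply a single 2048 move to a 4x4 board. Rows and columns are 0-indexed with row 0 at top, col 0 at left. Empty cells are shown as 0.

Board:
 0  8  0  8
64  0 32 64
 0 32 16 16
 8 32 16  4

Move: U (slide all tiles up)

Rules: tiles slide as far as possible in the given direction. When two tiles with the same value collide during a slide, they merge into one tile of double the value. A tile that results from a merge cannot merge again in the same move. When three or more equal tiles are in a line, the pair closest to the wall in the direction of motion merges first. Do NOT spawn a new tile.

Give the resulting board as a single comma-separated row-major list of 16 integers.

Slide up:
col 0: [0, 64, 0, 8] -> [64, 8, 0, 0]
col 1: [8, 0, 32, 32] -> [8, 64, 0, 0]
col 2: [0, 32, 16, 16] -> [32, 32, 0, 0]
col 3: [8, 64, 16, 4] -> [8, 64, 16, 4]

Answer: 64, 8, 32, 8, 8, 64, 32, 64, 0, 0, 0, 16, 0, 0, 0, 4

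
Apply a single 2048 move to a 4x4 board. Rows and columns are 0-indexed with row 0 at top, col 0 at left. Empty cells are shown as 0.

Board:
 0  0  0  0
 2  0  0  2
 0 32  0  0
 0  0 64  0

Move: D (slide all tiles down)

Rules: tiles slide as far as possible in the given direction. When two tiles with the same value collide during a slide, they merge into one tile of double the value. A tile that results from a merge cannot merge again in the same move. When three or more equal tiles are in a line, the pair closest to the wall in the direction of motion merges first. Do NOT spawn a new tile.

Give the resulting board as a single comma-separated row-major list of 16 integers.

Answer: 0, 0, 0, 0, 0, 0, 0, 0, 0, 0, 0, 0, 2, 32, 64, 2

Derivation:
Slide down:
col 0: [0, 2, 0, 0] -> [0, 0, 0, 2]
col 1: [0, 0, 32, 0] -> [0, 0, 0, 32]
col 2: [0, 0, 0, 64] -> [0, 0, 0, 64]
col 3: [0, 2, 0, 0] -> [0, 0, 0, 2]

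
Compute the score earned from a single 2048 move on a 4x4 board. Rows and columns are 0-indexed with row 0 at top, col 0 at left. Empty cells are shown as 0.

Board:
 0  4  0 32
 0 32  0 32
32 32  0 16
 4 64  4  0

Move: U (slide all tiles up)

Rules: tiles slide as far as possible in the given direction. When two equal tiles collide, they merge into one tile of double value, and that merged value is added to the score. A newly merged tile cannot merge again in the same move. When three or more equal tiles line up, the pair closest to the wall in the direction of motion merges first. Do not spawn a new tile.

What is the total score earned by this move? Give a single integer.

Slide up:
col 0: [0, 0, 32, 4] -> [32, 4, 0, 0]  score +0 (running 0)
col 1: [4, 32, 32, 64] -> [4, 64, 64, 0]  score +64 (running 64)
col 2: [0, 0, 0, 4] -> [4, 0, 0, 0]  score +0 (running 64)
col 3: [32, 32, 16, 0] -> [64, 16, 0, 0]  score +64 (running 128)
Board after move:
32  4  4 64
 4 64  0 16
 0 64  0  0
 0  0  0  0

Answer: 128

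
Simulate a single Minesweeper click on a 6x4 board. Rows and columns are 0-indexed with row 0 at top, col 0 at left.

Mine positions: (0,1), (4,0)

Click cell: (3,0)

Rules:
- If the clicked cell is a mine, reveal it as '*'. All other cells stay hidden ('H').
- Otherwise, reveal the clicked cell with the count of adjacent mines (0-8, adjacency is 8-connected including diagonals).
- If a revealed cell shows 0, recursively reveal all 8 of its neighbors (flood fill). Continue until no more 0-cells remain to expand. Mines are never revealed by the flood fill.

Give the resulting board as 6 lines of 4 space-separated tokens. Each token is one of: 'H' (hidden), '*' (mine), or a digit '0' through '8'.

H H H H
H H H H
H H H H
1 H H H
H H H H
H H H H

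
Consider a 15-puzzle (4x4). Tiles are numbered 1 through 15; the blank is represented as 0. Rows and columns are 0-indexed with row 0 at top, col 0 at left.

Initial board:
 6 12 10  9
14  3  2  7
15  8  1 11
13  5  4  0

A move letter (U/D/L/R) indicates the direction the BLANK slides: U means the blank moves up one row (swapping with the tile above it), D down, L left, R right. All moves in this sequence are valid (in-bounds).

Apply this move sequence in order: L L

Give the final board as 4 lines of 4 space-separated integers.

Answer:  6 12 10  9
14  3  2  7
15  8  1 11
13  0  5  4

Derivation:
After move 1 (L):
 6 12 10  9
14  3  2  7
15  8  1 11
13  5  0  4

After move 2 (L):
 6 12 10  9
14  3  2  7
15  8  1 11
13  0  5  4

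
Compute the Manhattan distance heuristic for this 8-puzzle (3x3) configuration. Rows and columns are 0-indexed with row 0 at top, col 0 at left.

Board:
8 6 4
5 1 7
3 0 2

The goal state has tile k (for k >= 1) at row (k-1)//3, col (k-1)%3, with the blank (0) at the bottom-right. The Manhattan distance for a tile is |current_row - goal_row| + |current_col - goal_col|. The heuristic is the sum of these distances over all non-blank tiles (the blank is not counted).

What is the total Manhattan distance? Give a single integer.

Answer: 21

Derivation:
Tile 8: (0,0)->(2,1) = 3
Tile 6: (0,1)->(1,2) = 2
Tile 4: (0,2)->(1,0) = 3
Tile 5: (1,0)->(1,1) = 1
Tile 1: (1,1)->(0,0) = 2
Tile 7: (1,2)->(2,0) = 3
Tile 3: (2,0)->(0,2) = 4
Tile 2: (2,2)->(0,1) = 3
Sum: 3 + 2 + 3 + 1 + 2 + 3 + 4 + 3 = 21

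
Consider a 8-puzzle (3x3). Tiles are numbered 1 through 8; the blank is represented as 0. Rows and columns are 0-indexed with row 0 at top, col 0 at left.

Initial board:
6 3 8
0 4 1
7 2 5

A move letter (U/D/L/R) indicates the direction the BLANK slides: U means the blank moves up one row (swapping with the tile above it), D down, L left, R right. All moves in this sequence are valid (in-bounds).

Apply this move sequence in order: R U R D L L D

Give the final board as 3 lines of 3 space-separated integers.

Answer: 6 8 1
7 4 3
0 2 5

Derivation:
After move 1 (R):
6 3 8
4 0 1
7 2 5

After move 2 (U):
6 0 8
4 3 1
7 2 5

After move 3 (R):
6 8 0
4 3 1
7 2 5

After move 4 (D):
6 8 1
4 3 0
7 2 5

After move 5 (L):
6 8 1
4 0 3
7 2 5

After move 6 (L):
6 8 1
0 4 3
7 2 5

After move 7 (D):
6 8 1
7 4 3
0 2 5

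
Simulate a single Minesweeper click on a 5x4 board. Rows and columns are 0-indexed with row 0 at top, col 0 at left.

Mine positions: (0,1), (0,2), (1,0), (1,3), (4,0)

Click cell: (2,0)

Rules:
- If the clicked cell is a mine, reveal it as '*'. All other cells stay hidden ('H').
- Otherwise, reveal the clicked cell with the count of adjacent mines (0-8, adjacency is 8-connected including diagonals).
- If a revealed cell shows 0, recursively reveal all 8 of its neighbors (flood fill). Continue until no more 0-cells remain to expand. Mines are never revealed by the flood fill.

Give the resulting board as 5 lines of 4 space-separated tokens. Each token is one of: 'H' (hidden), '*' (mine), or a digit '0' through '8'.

H H H H
H H H H
1 H H H
H H H H
H H H H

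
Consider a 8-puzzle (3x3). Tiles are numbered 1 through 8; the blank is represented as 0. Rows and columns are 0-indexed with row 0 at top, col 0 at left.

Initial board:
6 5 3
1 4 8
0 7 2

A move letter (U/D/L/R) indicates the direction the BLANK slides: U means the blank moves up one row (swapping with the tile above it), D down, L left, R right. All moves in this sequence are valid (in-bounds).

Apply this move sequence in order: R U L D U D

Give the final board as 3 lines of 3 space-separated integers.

Answer: 6 5 3
7 1 8
0 4 2

Derivation:
After move 1 (R):
6 5 3
1 4 8
7 0 2

After move 2 (U):
6 5 3
1 0 8
7 4 2

After move 3 (L):
6 5 3
0 1 8
7 4 2

After move 4 (D):
6 5 3
7 1 8
0 4 2

After move 5 (U):
6 5 3
0 1 8
7 4 2

After move 6 (D):
6 5 3
7 1 8
0 4 2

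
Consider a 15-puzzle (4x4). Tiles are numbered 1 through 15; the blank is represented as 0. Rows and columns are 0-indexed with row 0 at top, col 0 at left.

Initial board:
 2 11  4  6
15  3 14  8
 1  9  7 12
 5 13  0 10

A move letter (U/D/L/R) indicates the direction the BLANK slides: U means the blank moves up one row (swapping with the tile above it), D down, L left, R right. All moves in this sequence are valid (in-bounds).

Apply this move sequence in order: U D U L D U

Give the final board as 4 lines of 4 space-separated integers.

After move 1 (U):
 2 11  4  6
15  3 14  8
 1  9  0 12
 5 13  7 10

After move 2 (D):
 2 11  4  6
15  3 14  8
 1  9  7 12
 5 13  0 10

After move 3 (U):
 2 11  4  6
15  3 14  8
 1  9  0 12
 5 13  7 10

After move 4 (L):
 2 11  4  6
15  3 14  8
 1  0  9 12
 5 13  7 10

After move 5 (D):
 2 11  4  6
15  3 14  8
 1 13  9 12
 5  0  7 10

After move 6 (U):
 2 11  4  6
15  3 14  8
 1  0  9 12
 5 13  7 10

Answer:  2 11  4  6
15  3 14  8
 1  0  9 12
 5 13  7 10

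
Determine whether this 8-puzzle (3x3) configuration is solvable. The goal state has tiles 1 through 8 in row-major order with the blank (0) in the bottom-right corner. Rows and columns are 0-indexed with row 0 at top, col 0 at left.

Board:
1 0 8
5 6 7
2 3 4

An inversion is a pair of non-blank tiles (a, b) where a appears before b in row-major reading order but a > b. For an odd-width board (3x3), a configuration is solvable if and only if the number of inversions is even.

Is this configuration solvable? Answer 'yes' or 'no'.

Answer: no

Derivation:
Inversions (pairs i<j in row-major order where tile[i] > tile[j] > 0): 15
15 is odd, so the puzzle is not solvable.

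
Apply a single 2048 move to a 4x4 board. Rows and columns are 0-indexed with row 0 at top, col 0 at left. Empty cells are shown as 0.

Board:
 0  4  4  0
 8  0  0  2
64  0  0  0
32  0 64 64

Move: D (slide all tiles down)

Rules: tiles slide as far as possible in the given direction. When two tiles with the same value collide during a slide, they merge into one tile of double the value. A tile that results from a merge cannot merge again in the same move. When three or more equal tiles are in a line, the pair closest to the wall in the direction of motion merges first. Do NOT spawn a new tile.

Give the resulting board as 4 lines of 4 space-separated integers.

Slide down:
col 0: [0, 8, 64, 32] -> [0, 8, 64, 32]
col 1: [4, 0, 0, 0] -> [0, 0, 0, 4]
col 2: [4, 0, 0, 64] -> [0, 0, 4, 64]
col 3: [0, 2, 0, 64] -> [0, 0, 2, 64]

Answer:  0  0  0  0
 8  0  0  0
64  0  4  2
32  4 64 64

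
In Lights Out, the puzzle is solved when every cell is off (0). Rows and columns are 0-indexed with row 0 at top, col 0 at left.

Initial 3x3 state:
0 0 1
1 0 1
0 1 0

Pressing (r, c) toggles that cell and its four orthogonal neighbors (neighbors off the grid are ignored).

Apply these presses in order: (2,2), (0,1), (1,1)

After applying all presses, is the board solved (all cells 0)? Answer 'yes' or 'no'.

Answer: no

Derivation:
After press 1 at (2,2):
0 0 1
1 0 0
0 0 1

After press 2 at (0,1):
1 1 0
1 1 0
0 0 1

After press 3 at (1,1):
1 0 0
0 0 1
0 1 1

Lights still on: 4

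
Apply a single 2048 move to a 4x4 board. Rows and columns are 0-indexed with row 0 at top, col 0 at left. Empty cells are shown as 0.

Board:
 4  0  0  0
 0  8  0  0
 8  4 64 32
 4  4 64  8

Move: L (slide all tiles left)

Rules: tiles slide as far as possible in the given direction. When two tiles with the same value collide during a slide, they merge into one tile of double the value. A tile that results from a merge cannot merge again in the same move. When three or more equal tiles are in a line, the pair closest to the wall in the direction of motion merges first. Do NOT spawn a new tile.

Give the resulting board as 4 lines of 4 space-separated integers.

Slide left:
row 0: [4, 0, 0, 0] -> [4, 0, 0, 0]
row 1: [0, 8, 0, 0] -> [8, 0, 0, 0]
row 2: [8, 4, 64, 32] -> [8, 4, 64, 32]
row 3: [4, 4, 64, 8] -> [8, 64, 8, 0]

Answer:  4  0  0  0
 8  0  0  0
 8  4 64 32
 8 64  8  0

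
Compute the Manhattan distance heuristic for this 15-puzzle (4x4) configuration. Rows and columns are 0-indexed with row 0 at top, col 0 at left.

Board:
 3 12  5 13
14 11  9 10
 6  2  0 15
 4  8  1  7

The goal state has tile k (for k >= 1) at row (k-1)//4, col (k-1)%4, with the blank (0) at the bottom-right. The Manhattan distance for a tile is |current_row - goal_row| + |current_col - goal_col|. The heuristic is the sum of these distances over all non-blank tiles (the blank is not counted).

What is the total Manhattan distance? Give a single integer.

Answer: 50

Derivation:
Tile 3: (0,0)->(0,2) = 2
Tile 12: (0,1)->(2,3) = 4
Tile 5: (0,2)->(1,0) = 3
Tile 13: (0,3)->(3,0) = 6
Tile 14: (1,0)->(3,1) = 3
Tile 11: (1,1)->(2,2) = 2
Tile 9: (1,2)->(2,0) = 3
Tile 10: (1,3)->(2,1) = 3
Tile 6: (2,0)->(1,1) = 2
Tile 2: (2,1)->(0,1) = 2
Tile 15: (2,3)->(3,2) = 2
Tile 4: (3,0)->(0,3) = 6
Tile 8: (3,1)->(1,3) = 4
Tile 1: (3,2)->(0,0) = 5
Tile 7: (3,3)->(1,2) = 3
Sum: 2 + 4 + 3 + 6 + 3 + 2 + 3 + 3 + 2 + 2 + 2 + 6 + 4 + 5 + 3 = 50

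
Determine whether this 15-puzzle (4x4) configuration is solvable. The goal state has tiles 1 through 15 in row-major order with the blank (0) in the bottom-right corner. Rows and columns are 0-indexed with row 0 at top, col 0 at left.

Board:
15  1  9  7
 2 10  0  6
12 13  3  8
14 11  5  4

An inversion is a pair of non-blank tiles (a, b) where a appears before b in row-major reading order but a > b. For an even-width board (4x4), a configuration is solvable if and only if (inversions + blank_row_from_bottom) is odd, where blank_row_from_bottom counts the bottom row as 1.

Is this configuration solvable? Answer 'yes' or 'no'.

Answer: yes

Derivation:
Inversions: 52
Blank is in row 1 (0-indexed from top), which is row 3 counting from the bottom (bottom = 1).
52 + 3 = 55, which is odd, so the puzzle is solvable.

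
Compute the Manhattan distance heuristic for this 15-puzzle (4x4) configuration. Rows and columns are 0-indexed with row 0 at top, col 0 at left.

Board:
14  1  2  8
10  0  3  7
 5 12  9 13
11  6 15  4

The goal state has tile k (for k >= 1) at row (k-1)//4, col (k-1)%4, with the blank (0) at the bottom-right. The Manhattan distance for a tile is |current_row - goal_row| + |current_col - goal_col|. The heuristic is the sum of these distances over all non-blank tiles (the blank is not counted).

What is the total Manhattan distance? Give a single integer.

Answer: 28

Derivation:
Tile 14: at (0,0), goal (3,1), distance |0-3|+|0-1| = 4
Tile 1: at (0,1), goal (0,0), distance |0-0|+|1-0| = 1
Tile 2: at (0,2), goal (0,1), distance |0-0|+|2-1| = 1
Tile 8: at (0,3), goal (1,3), distance |0-1|+|3-3| = 1
Tile 10: at (1,0), goal (2,1), distance |1-2|+|0-1| = 2
Tile 3: at (1,2), goal (0,2), distance |1-0|+|2-2| = 1
Tile 7: at (1,3), goal (1,2), distance |1-1|+|3-2| = 1
Tile 5: at (2,0), goal (1,0), distance |2-1|+|0-0| = 1
Tile 12: at (2,1), goal (2,3), distance |2-2|+|1-3| = 2
Tile 9: at (2,2), goal (2,0), distance |2-2|+|2-0| = 2
Tile 13: at (2,3), goal (3,0), distance |2-3|+|3-0| = 4
Tile 11: at (3,0), goal (2,2), distance |3-2|+|0-2| = 3
Tile 6: at (3,1), goal (1,1), distance |3-1|+|1-1| = 2
Tile 15: at (3,2), goal (3,2), distance |3-3|+|2-2| = 0
Tile 4: at (3,3), goal (0,3), distance |3-0|+|3-3| = 3
Sum: 4 + 1 + 1 + 1 + 2 + 1 + 1 + 1 + 2 + 2 + 4 + 3 + 2 + 0 + 3 = 28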